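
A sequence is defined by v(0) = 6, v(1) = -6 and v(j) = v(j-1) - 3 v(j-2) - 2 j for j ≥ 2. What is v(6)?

-94

v(2) = (-6) - 3(6) - 4 = -28
v(3) = (-28) - 3(-6) - 6 = -16
v(4) = (-16) - 3(-28) - 8 = 60
v(5) = 60 - 3(-16) - 10 = 98
v(6) = 98 - 3(60) - 12 = -94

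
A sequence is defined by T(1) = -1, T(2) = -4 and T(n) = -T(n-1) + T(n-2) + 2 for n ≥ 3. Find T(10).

T(3) = -(-4) + (-1) + 2 = 5
T(4) = -5 + (-4) + 2 = -7
T(5) = -(-7) + 5 + 2 = 14
T(6) = -14 + (-7) + 2 = -19
T(7) = -(-19) + 14 + 2 = 35
T(8) = -35 + (-19) + 2 = -52
T(9) = -(-52) + 35 + 2 = 89
T(10) = -89 + (-52) + 2 = -139

-139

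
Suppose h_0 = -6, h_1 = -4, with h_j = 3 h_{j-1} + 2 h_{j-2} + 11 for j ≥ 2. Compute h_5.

-430

h_2 = 3·(-4) + 2·(-6) + 11 = -13
h_3 = 3·(-13) + 2·(-4) + 11 = -36
h_4 = 3·(-36) + 2·(-13) + 11 = -123
h_5 = 3·(-123) + 2·(-36) + 11 = -430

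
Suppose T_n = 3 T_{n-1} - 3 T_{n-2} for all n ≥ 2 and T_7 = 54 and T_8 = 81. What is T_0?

Rearranging, T_{n-2} = (T_n - 3 T_{n-1}) / -3.
T_6 = (81 - 3·54) / -3 = -81/-3 = 27
T_5 = (54 - 3·27) / -3 = -27/-3 = 9
T_4 = (27 - 3·9) / -3 = 0/-3 = 0
T_3 = (9 - 3·0) / -3 = 9/-3 = -3
T_2 = (0 - 3·(-3)) / -3 = 9/-3 = -3
T_1 = (-3 - 3·(-3)) / -3 = 6/-3 = -2
T_0 = (-3 - 3·(-2)) / -3 = 3/-3 = -1

-1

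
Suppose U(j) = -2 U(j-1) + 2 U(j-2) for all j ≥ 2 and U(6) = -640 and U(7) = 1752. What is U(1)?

9

Rearranging, U(j-2) = (U(j) + 2 U(j-1)) / 2.
U(5) = (1752 + 2·(-640)) / 2 = 472/2 = 236
U(4) = (-640 + 2·236) / 2 = -168/2 = -84
U(3) = (236 + 2·(-84)) / 2 = 68/2 = 34
U(2) = (-84 + 2·34) / 2 = -16/2 = -8
U(1) = (34 + 2·(-8)) / 2 = 18/2 = 9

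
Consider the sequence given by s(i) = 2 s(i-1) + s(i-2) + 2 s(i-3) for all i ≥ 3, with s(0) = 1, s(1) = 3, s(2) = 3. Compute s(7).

563

s(3) = 2(3) + 3 + 2(1) = 11
s(4) = 2(11) + 3 + 2(3) = 31
s(5) = 2(31) + 11 + 2(3) = 79
s(6) = 2(79) + 31 + 2(11) = 211
s(7) = 2(211) + 79 + 2(31) = 563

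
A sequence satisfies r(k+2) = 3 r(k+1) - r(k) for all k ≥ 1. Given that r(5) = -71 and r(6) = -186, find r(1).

1

Rearranging, r(k-2) = -(r(k) - 3 r(k-1)).
r(4) = -(-186 - 3·(-71)) = -27
r(3) = -(-71 - 3·(-27)) = -10
r(2) = -(-27 - 3·(-10)) = -3
r(1) = -(-10 - 3·(-3)) = 1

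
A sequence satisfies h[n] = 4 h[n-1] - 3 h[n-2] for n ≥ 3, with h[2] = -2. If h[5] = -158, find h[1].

Let h[1] = w.
h[3] = -8 - 3w
h[4] = -26 - 12w
h[5] = -80 - 39w
So -80 - 39w = -158, giving w = 2.

2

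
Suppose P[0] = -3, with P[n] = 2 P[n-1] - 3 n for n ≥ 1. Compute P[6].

P[1] = 2·(-3) - 3 = -9
P[2] = 2·(-9) - 6 = -24
P[3] = 2·(-24) - 9 = -57
P[4] = 2·(-57) - 12 = -126
P[5] = 2·(-126) - 15 = -267
P[6] = 2·(-267) - 18 = -552

-552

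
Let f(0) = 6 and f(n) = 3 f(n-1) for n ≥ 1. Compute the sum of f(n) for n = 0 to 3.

240

f(1) = 3*6 = 18
f(2) = 3*18 = 54
f(3) = 3*54 = 162
Sum = 6 + 18 + 54 + 162 = 240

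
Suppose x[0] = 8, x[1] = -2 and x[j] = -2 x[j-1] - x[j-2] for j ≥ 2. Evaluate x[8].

-40

x[2] = -2(-2) - 8 = -4
x[3] = -2(-4) - (-2) = 10
x[4] = -2(10) - (-4) = -16
x[5] = -2(-16) - 10 = 22
x[6] = -2(22) - (-16) = -28
x[7] = -2(-28) - 22 = 34
x[8] = -2(34) - (-28) = -40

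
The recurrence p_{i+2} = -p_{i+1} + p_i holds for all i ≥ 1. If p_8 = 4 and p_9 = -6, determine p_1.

Rearranging, p_{i-2} = p_i + p_{i-1}.
p_7 = -6 + 4 = -2
p_6 = 4 + (-2) = 2
p_5 = -2 + 2 = 0
p_4 = 2 + 0 = 2
p_3 = 0 + 2 = 2
p_2 = 2 + 2 = 4
p_1 = 2 + 4 = 6

6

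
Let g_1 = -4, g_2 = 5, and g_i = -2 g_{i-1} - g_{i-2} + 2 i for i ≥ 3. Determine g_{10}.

-3

g_3 = -2(5) - (-4) + 6 = 0
g_4 = -2(0) - 5 + 8 = 3
g_5 = -2(3) - 0 + 10 = 4
g_6 = -2(4) - 3 + 12 = 1
g_7 = -2(1) - 4 + 14 = 8
g_8 = -2(8) - 1 + 16 = -1
g_9 = -2(-1) - 8 + 18 = 12
g_{10} = -2(12) - (-1) + 20 = -3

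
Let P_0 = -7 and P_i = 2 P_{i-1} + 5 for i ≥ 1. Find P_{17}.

The fixed point is 5/(1 - 2) = -5, so P_i + 5 = 2(P_{i-1} + 5).
Hence P_i = -2·2^i - 5.
P_{17} = -2·2^{17} - 5 = -2·131072 - 5 = -262149.

-262149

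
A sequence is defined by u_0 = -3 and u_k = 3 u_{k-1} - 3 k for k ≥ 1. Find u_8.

u_1 = 3*(-3) - 3 = -12
u_2 = 3*(-12) - 6 = -42
u_3 = 3*(-42) - 9 = -135
u_4 = 3*(-135) - 12 = -417
u_5 = 3*(-417) - 15 = -1266
u_6 = 3*(-1266) - 18 = -3816
u_7 = 3*(-3816) - 21 = -11469
u_8 = 3*(-11469) - 24 = -34431

-34431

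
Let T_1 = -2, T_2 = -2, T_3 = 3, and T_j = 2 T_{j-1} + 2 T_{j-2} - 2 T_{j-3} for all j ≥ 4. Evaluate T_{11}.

T_4 = 2(3) + 2(-2) - 2(-2) = 6
T_5 = 2(6) + 2(3) - 2(-2) = 22
T_6 = 2(22) + 2(6) - 2(3) = 50
T_7 = 2(50) + 2(22) - 2(6) = 132
T_8 = 2(132) + 2(50) - 2(22) = 320
T_9 = 2(320) + 2(132) - 2(50) = 804
T_{10} = 2(804) + 2(320) - 2(132) = 1984
T_{11} = 2(1984) + 2(804) - 2(320) = 4936

4936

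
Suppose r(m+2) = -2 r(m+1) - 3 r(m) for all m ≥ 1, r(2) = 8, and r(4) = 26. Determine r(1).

3

Let r(1) = y.
r(3) = -16 - 3y
r(4) = 8 + 6y
So 8 + 6y = 26, giving y = 3.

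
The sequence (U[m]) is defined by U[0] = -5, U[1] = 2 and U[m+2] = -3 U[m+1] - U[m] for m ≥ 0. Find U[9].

U[2] = -3*2 - (-5) = -1
U[3] = -3*(-1) - 2 = 1
U[4] = -3*1 - (-1) = -2
U[5] = -3*(-2) - 1 = 5
U[6] = -3*5 - (-2) = -13
U[7] = -3*(-13) - 5 = 34
U[8] = -3*34 - (-13) = -89
U[9] = -3*(-89) - 34 = 233

233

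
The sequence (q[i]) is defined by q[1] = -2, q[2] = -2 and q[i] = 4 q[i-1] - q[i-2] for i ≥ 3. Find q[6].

q[3] = 4·(-2) - (-2) = -6
q[4] = 4·(-6) - (-2) = -22
q[5] = 4·(-22) - (-6) = -82
q[6] = 4·(-82) - (-22) = -306

-306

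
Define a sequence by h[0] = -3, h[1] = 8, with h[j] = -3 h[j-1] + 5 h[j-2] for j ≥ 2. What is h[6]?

h[2] = -3·8 + 5·(-3) = -39
h[3] = -3·(-39) + 5·8 = 157
h[4] = -3·157 + 5·(-39) = -666
h[5] = -3·(-666) + 5·157 = 2783
h[6] = -3·2783 + 5·(-666) = -11679

-11679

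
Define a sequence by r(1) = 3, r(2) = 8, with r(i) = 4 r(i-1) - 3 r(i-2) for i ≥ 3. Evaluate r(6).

r(3) = 4(8) - 3(3) = 23
r(4) = 4(23) - 3(8) = 68
r(5) = 4(68) - 3(23) = 203
r(6) = 4(203) - 3(68) = 608

608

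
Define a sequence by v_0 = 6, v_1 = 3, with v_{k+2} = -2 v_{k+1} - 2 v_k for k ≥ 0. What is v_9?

48

v_2 = -2*3 - 2*6 = -18
v_3 = -2*(-18) - 2*3 = 30
v_4 = -2*30 - 2*(-18) = -24
v_5 = -2*(-24) - 2*30 = -12
v_6 = -2*(-12) - 2*(-24) = 72
v_7 = -2*72 - 2*(-12) = -120
v_8 = -2*(-120) - 2*72 = 96
v_9 = -2*96 - 2*(-120) = 48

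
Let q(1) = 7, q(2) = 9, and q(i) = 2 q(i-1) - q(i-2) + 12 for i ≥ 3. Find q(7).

199

q(3) = 2*9 - 7 + 12 = 23
q(4) = 2*23 - 9 + 12 = 49
q(5) = 2*49 - 23 + 12 = 87
q(6) = 2*87 - 49 + 12 = 137
q(7) = 2*137 - 87 + 12 = 199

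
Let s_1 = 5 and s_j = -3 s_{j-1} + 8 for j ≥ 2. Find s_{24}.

-282429536479

The fixed point is 8/(1 + 3) = 2, so s_j - 2 = -3(s_{j-1} - 2).
Hence s_j = 3·(-3)^{j-1} + 2.
s_{24} = 3·(-3)^{23} + 2 = 3·-94143178827 + 2 = -282429536479.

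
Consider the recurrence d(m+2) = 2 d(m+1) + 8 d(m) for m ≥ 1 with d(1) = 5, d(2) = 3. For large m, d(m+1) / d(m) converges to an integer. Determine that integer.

The characteristic equation is r^2 - 2r - 8 = 0, which factors as (r - 4)(r + 2) = 0.
So the roots are 4 and -2. Since |4| > |-2| and the coefficient of 4^m is non-zero, the ratio tends to 4.

4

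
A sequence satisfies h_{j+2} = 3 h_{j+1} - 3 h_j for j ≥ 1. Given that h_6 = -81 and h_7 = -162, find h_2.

9

Rearranging, h_{j-2} = (h_j - 3 h_{j-1}) / -3.
h_5 = (-162 - 3(-81)) / -3 = 81/-3 = -27
h_4 = (-81 - 3(-27)) / -3 = 0/-3 = 0
h_3 = (-27 - 3(0)) / -3 = -27/-3 = 9
h_2 = (0 - 3(9)) / -3 = -27/-3 = 9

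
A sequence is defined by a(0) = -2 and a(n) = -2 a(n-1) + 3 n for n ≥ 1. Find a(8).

-674

a(1) = -2·(-2) + 3 = 7
a(2) = -2·7 + 6 = -8
a(3) = -2·(-8) + 9 = 25
a(4) = -2·25 + 12 = -38
a(5) = -2·(-38) + 15 = 91
a(6) = -2·91 + 18 = -164
a(7) = -2·(-164) + 21 = 349
a(8) = -2·349 + 24 = -674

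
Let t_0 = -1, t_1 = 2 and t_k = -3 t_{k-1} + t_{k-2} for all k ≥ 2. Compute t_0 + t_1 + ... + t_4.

-59

t_2 = -3·2 + (-1) = -7
t_3 = -3·(-7) + 2 = 23
t_4 = -3·23 + (-7) = -76
Sum = (-1) + 2 + (-7) + 23 + (-76) = -59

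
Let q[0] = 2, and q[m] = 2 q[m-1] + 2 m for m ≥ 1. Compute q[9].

q[1] = 2*2 + 2 = 6
q[2] = 2*6 + 4 = 16
q[3] = 2*16 + 6 = 38
q[4] = 2*38 + 8 = 84
q[5] = 2*84 + 10 = 178
q[6] = 2*178 + 12 = 368
q[7] = 2*368 + 14 = 750
q[8] = 2*750 + 16 = 1516
q[9] = 2*1516 + 18 = 3050

3050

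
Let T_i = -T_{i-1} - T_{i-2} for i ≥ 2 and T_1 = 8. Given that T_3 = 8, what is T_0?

8

Let T_0 = w.
T_2 = -8 - w
T_3 = w
So w = 8, giving w = 8.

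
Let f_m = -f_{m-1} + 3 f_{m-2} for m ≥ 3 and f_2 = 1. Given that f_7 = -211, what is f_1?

-3

Let f_1 = z.
f_3 = -1 + 3z
f_4 = 4 - 3z
f_5 = -7 + 12z
f_6 = 19 - 21z
f_7 = -40 + 57z
So -40 + 57z = -211, giving z = -3.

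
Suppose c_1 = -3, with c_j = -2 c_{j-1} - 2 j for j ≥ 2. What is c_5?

c_2 = -2*(-3) - 4 = 2
c_3 = -2*2 - 6 = -10
c_4 = -2*(-10) - 8 = 12
c_5 = -2*12 - 10 = -34

-34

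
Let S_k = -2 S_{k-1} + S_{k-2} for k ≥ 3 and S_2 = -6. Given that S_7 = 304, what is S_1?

-4

Let S_1 = v.
S_3 = 12 + v
S_4 = -30 - 2v
S_5 = 72 + 5v
S_6 = -174 - 12v
S_7 = 420 + 29v
So 420 + 29v = 304, giving v = -4.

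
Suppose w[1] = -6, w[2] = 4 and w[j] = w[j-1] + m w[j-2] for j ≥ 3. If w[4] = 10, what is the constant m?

w[3] = 4 - 6m
w[4] = 4 - 2m
So 4 - 2m = 10, giving m = -3.

-3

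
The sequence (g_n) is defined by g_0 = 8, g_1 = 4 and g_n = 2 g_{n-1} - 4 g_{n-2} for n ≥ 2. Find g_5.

g_2 = 2·4 - 4·8 = -24
g_3 = 2·(-24) - 4·4 = -64
g_4 = 2·(-64) - 4·(-24) = -32
g_5 = 2·(-32) - 4·(-64) = 192

192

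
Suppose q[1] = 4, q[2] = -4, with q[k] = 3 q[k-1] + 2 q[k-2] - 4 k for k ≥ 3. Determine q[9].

-44244

q[3] = 3*(-4) + 2*4 - 12 = -16
q[4] = 3*(-16) + 2*(-4) - 16 = -72
q[5] = 3*(-72) + 2*(-16) - 20 = -268
q[6] = 3*(-268) + 2*(-72) - 24 = -972
q[7] = 3*(-972) + 2*(-268) - 28 = -3480
q[8] = 3*(-3480) + 2*(-972) - 32 = -12416
q[9] = 3*(-12416) + 2*(-3480) - 36 = -44244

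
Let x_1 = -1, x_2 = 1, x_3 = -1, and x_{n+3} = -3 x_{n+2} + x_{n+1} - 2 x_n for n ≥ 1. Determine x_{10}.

x_4 = -3·(-1) + 1 - 2·(-1) = 6
x_5 = -3·6 + (-1) - 2·1 = -21
x_6 = -3·(-21) + 6 - 2·(-1) = 71
x_7 = -3·71 + (-21) - 2·6 = -246
x_8 = -3·(-246) + 71 - 2·(-21) = 851
x_9 = -3·851 + (-246) - 2·71 = -2941
x_{10} = -3·(-2941) + 851 - 2·(-246) = 10166

10166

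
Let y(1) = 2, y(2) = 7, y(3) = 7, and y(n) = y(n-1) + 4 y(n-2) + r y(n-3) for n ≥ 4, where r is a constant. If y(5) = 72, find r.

y(4) = 35 + 2r
y(5) = 63 + 9r
So 63 + 9r = 72, giving r = 1.

1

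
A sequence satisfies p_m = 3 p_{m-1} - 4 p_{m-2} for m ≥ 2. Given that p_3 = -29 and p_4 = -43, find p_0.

2

Rearranging, p_{m-2} = (p_m - 3 p_{m-1}) / -4.
p_2 = (-43 - 3·(-29)) / -4 = 44/-4 = -11
p_1 = (-29 - 3·(-11)) / -4 = 4/-4 = -1
p_0 = (-11 - 3·(-1)) / -4 = -8/-4 = 2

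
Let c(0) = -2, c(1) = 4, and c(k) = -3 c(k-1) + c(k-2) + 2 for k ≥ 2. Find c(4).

-136

c(2) = -3·4 + (-2) + 2 = -12
c(3) = -3·(-12) + 4 + 2 = 42
c(4) = -3·42 + (-12) + 2 = -136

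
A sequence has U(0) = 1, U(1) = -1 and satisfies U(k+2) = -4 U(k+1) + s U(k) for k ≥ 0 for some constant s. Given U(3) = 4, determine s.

-4

U(2) = 4 + s
U(3) = -16 - 5s
So -16 - 5s = 4, giving s = -4.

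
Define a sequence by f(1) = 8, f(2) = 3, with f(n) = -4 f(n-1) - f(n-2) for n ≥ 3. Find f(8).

14973

f(3) = -4(3) - 8 = -20
f(4) = -4(-20) - 3 = 77
f(5) = -4(77) - (-20) = -288
f(6) = -4(-288) - 77 = 1075
f(7) = -4(1075) - (-288) = -4012
f(8) = -4(-4012) - 1075 = 14973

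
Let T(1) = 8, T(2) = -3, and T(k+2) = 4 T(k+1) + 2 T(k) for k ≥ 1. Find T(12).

T(3) = 4(-3) + 2(8) = 4
T(4) = 4(4) + 2(-3) = 10
T(5) = 4(10) + 2(4) = 48
T(6) = 4(48) + 2(10) = 212
T(7) = 4(212) + 2(48) = 944
T(8) = 4(944) + 2(212) = 4200
T(9) = 4(4200) + 2(944) = 18688
T(10) = 4(18688) + 2(4200) = 83152
T(11) = 4(83152) + 2(18688) = 369984
T(12) = 4(369984) + 2(83152) = 1646240

1646240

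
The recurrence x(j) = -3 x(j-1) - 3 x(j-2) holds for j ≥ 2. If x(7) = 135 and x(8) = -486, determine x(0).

-1

Rearranging, x(j-2) = (x(j) + 3 x(j-1)) / -3.
x(6) = (-486 + 3·135) / -3 = -81/-3 = 27
x(5) = (135 + 3·27) / -3 = 216/-3 = -72
x(4) = (27 + 3·(-72)) / -3 = -189/-3 = 63
x(3) = (-72 + 3·63) / -3 = 117/-3 = -39
x(2) = (63 + 3·(-39)) / -3 = -54/-3 = 18
x(1) = (-39 + 3·18) / -3 = 15/-3 = -5
x(0) = (18 + 3·(-5)) / -3 = 3/-3 = -1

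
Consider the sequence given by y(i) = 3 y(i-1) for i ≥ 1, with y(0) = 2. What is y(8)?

13122

y(1) = 3(2) = 6
y(2) = 3(6) = 18
y(3) = 3(18) = 54
y(4) = 3(54) = 162
y(5) = 3(162) = 486
y(6) = 3(486) = 1458
y(7) = 3(1458) = 4374
y(8) = 3(4374) = 13122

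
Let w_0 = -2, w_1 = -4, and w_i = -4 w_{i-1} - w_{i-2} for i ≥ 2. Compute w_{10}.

686354

w_2 = -4*(-4) - (-2) = 18
w_3 = -4*18 - (-4) = -68
w_4 = -4*(-68) - 18 = 254
w_5 = -4*254 - (-68) = -948
w_6 = -4*(-948) - 254 = 3538
w_7 = -4*3538 - (-948) = -13204
w_8 = -4*(-13204) - 3538 = 49278
w_9 = -4*49278 - (-13204) = -183908
w_{10} = -4*(-183908) - 49278 = 686354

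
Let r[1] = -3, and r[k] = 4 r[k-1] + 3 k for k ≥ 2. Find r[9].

r[2] = 4(-3) + 6 = -6
r[3] = 4(-6) + 9 = -15
r[4] = 4(-15) + 12 = -48
r[5] = 4(-48) + 15 = -177
r[6] = 4(-177) + 18 = -690
r[7] = 4(-690) + 21 = -2739
r[8] = 4(-2739) + 24 = -10932
r[9] = 4(-10932) + 27 = -43701

-43701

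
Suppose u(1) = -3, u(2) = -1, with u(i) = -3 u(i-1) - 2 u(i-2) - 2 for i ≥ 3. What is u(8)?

u(3) = -3·(-1) - 2·(-3) - 2 = 7
u(4) = -3·7 - 2·(-1) - 2 = -21
u(5) = -3·(-21) - 2·7 - 2 = 47
u(6) = -3·47 - 2·(-21) - 2 = -101
u(7) = -3·(-101) - 2·47 - 2 = 207
u(8) = -3·207 - 2·(-101) - 2 = -421

-421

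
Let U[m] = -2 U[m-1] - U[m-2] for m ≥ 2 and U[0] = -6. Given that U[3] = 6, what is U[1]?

6

Let U[1] = w.
U[2] = 6 - 2w
U[3] = -12 + 3w
So -12 + 3w = 6, giving w = 6.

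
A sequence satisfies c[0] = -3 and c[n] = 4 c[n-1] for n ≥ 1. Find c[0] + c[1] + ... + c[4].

c[1] = 4·(-3) = -12
c[2] = 4·(-12) = -48
c[3] = 4·(-48) = -192
c[4] = 4·(-192) = -768
Sum = (-3) + (-12) + (-48) + (-192) + (-768) = -1023

-1023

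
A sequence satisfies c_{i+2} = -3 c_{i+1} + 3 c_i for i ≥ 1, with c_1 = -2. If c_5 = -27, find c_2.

Let c_2 = z.
c_3 = -6 - 3z
c_4 = 18 + 12z
c_5 = -72 - 45z
So -72 - 45z = -27, giving z = -1.

-1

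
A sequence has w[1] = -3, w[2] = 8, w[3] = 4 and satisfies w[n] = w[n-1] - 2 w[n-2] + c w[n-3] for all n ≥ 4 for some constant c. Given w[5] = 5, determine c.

5

w[4] = -12 - 3c
w[5] = -20 + 5c
So -20 + 5c = 5, giving c = 5.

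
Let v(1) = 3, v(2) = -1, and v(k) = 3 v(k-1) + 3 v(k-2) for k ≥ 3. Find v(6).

234

v(3) = 3(-1) + 3(3) = 6
v(4) = 3(6) + 3(-1) = 15
v(5) = 3(15) + 3(6) = 63
v(6) = 3(63) + 3(15) = 234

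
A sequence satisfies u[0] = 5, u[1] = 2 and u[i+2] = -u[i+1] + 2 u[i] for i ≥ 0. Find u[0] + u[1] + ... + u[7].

-53

u[2] = -2 + 2·5 = 8
u[3] = -8 + 2·2 = -4
u[4] = -(-4) + 2·8 = 20
u[5] = -20 + 2·(-4) = -28
u[6] = -(-28) + 2·20 = 68
u[7] = -68 + 2·(-28) = -124
Sum = 5 + 2 + 8 + (-4) + 20 + (-28) + 68 + (-124) = -53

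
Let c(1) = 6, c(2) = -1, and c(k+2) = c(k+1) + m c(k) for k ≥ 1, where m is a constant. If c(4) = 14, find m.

c(3) = -1 + 6m
c(4) = -1 + 5m
So -1 + 5m = 14, giving m = 3.

3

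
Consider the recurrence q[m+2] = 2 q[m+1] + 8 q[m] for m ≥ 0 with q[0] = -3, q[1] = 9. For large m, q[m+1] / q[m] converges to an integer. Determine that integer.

The characteristic equation is r^2 - 2r - 8 = 0, which factors as (r - 4)(r + 2) = 0.
So the roots are 4 and -2. Since |4| > |-2| and the coefficient of 4^m is non-zero, the ratio tends to 4.

4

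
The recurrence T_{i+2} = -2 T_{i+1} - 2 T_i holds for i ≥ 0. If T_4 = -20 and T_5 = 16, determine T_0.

Rearranging, T_{i-2} = (T_i + 2 T_{i-1}) / -2.
T_3 = (16 + 2(-20)) / -2 = -24/-2 = 12
T_2 = (-20 + 2(12)) / -2 = 4/-2 = -2
T_1 = (12 + 2(-2)) / -2 = 8/-2 = -4
T_0 = (-2 + 2(-4)) / -2 = -10/-2 = 5

5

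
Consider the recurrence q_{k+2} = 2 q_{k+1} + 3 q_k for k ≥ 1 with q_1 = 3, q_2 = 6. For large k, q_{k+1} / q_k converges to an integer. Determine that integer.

3

The characteristic equation is r^2 - 2r - 3 = 0, which factors as (r - 3)(r + 1) = 0.
So the roots are 3 and -1. Since |3| > |-1| and the coefficient of 3^k is non-zero, the ratio tends to 3.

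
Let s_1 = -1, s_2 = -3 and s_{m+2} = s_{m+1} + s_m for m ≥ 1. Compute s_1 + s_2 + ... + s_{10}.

s_3 = (-3) + (-1) = -4
s_4 = (-4) + (-3) = -7
s_5 = (-7) + (-4) = -11
s_6 = (-11) + (-7) = -18
s_7 = (-18) + (-11) = -29
s_8 = (-29) + (-18) = -47
s_9 = (-47) + (-29) = -76
s_{10} = (-76) + (-47) = -123
Sum = (-1) + (-3) + (-4) + (-7) + (-11) + (-18) + (-29) + (-47) + (-76) + (-123) = -319

-319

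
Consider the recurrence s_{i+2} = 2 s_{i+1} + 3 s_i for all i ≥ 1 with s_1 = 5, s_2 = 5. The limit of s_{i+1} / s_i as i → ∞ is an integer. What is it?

3

The characteristic equation is r^2 - 2r - 3 = 0, which factors as (r - 3)(r + 1) = 0.
So the roots are 3 and -1. Since |3| > |-1| and the coefficient of 3^i is non-zero, the ratio tends to 3.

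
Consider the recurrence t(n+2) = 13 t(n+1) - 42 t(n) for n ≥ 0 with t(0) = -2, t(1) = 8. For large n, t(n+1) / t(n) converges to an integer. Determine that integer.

The characteristic equation is r^2 - 13r + 42 = 0, which factors as (r - 7)(r - 6) = 0.
So the roots are 7 and 6. Since |7| > |6| and the coefficient of 7^n is non-zero, the ratio tends to 7.

7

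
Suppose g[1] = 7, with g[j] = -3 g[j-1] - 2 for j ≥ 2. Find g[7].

5467

g[2] = -3·7 - 2 = -23
g[3] = -3·(-23) - 2 = 67
g[4] = -3·67 - 2 = -203
g[5] = -3·(-203) - 2 = 607
g[6] = -3·607 - 2 = -1823
g[7] = -3·(-1823) - 2 = 5467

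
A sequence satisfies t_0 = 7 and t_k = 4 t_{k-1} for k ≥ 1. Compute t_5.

t_1 = 4*7 = 28
t_2 = 4*28 = 112
t_3 = 4*112 = 448
t_4 = 4*448 = 1792
t_5 = 4*1792 = 7168

7168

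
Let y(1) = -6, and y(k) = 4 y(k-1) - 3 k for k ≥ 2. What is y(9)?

-546123

y(2) = 4·(-6) - 6 = -30
y(3) = 4·(-30) - 9 = -129
y(4) = 4·(-129) - 12 = -528
y(5) = 4·(-528) - 15 = -2127
y(6) = 4·(-2127) - 18 = -8526
y(7) = 4·(-8526) - 21 = -34125
y(8) = 4·(-34125) - 24 = -136524
y(9) = 4·(-136524) - 27 = -546123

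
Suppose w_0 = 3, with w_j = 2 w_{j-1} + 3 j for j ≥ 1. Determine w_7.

w_1 = 2(3) + 3 = 9
w_2 = 2(9) + 6 = 24
w_3 = 2(24) + 9 = 57
w_4 = 2(57) + 12 = 126
w_5 = 2(126) + 15 = 267
w_6 = 2(267) + 18 = 552
w_7 = 2(552) + 21 = 1125

1125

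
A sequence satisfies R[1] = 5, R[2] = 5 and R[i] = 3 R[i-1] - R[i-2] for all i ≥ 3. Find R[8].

R[3] = 3(5) - 5 = 10
R[4] = 3(10) - 5 = 25
R[5] = 3(25) - 10 = 65
R[6] = 3(65) - 25 = 170
R[7] = 3(170) - 65 = 445
R[8] = 3(445) - 170 = 1165

1165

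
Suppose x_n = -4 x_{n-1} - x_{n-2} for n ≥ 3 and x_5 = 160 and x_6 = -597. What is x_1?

Rearranging, x_{n-2} = -(x_n + 4 x_{n-1}).
x_4 = -(-597 + 4(160)) = -43
x_3 = -(160 + 4(-43)) = 12
x_2 = -(-43 + 4(12)) = -5
x_1 = -(12 + 4(-5)) = 8

8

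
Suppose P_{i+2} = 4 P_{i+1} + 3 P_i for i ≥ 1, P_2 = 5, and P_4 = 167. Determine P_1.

6

Let P_1 = v.
P_3 = 20 + 3v
P_4 = 95 + 12v
So 95 + 12v = 167, giving v = 6.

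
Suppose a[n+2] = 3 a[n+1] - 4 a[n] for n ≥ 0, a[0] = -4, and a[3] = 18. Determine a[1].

Let a[1] = w.
a[2] = 16 + 3w
a[3] = 48 + 5w
So 48 + 5w = 18, giving w = -6.

-6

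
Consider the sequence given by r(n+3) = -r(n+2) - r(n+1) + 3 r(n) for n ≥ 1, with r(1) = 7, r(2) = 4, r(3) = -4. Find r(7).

96

r(4) = -(-4) - 4 + 3·7 = 21
r(5) = -21 - (-4) + 3·4 = -5
r(6) = -(-5) - 21 + 3·(-4) = -28
r(7) = -(-28) - (-5) + 3·21 = 96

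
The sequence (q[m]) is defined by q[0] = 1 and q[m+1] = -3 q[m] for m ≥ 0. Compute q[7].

-2187

q[1] = -3·1 = -3
q[2] = -3·(-3) = 9
q[3] = -3·9 = -27
q[4] = -3·(-27) = 81
q[5] = -3·81 = -243
q[6] = -3·(-243) = 729
q[7] = -3·729 = -2187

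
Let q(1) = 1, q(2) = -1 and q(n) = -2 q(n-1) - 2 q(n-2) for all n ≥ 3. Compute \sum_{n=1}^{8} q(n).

q(3) = -2·(-1) - 2·1 = 0
q(4) = -2·0 - 2·(-1) = 2
q(5) = -2·2 - 2·0 = -4
q(6) = -2·(-4) - 2·2 = 4
q(7) = -2·4 - 2·(-4) = 0
q(8) = -2·0 - 2·4 = -8
Sum = 1 + (-1) + 0 + 2 + (-4) + 4 + 0 + (-8) = -6

-6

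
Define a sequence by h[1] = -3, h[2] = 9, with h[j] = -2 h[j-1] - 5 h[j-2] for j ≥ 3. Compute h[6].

h[3] = -2*9 - 5*(-3) = -3
h[4] = -2*(-3) - 5*9 = -39
h[5] = -2*(-39) - 5*(-3) = 93
h[6] = -2*93 - 5*(-39) = 9

9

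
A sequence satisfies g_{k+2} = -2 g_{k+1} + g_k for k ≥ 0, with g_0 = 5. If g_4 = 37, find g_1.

-1

Let g_1 = v.
g_2 = 5 - 2v
g_3 = -10 + 5v
g_4 = 25 - 12v
So 25 - 12v = 37, giving v = -1.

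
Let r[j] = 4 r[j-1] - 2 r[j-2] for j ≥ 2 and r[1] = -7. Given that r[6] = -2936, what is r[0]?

-3

Let r[0] = w.
r[2] = -28 - 2w
r[3] = -98 - 8w
r[4] = -336 - 28w
r[5] = -1148 - 96w
r[6] = -3920 - 328w
So -3920 - 328w = -2936, giving w = -3.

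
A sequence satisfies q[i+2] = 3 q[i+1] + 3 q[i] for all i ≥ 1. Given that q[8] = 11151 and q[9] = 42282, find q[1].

7

Rearranging, q[i-2] = (q[i] - 3 q[i-1]) / 3.
q[7] = (42282 - 3·11151) / 3 = 8829/3 = 2943
q[6] = (11151 - 3·2943) / 3 = 2322/3 = 774
q[5] = (2943 - 3·774) / 3 = 621/3 = 207
q[4] = (774 - 3·207) / 3 = 153/3 = 51
q[3] = (207 - 3·51) / 3 = 54/3 = 18
q[2] = (51 - 3·18) / 3 = -3/3 = -1
q[1] = (18 - 3·(-1)) / 3 = 21/3 = 7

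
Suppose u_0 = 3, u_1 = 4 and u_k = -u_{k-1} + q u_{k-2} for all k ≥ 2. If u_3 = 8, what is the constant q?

u_2 = -4 + 3q
u_3 = 4 + q
So 4 + q = 8, giving q = 4.

4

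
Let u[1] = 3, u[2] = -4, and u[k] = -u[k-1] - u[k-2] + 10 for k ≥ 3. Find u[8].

-4

u[3] = -(-4) - 3 + 10 = 11
u[4] = -11 - (-4) + 10 = 3
u[5] = -3 - 11 + 10 = -4
u[6] = -(-4) - 3 + 10 = 11
u[7] = -11 - (-4) + 10 = 3
u[8] = -3 - 11 + 10 = -4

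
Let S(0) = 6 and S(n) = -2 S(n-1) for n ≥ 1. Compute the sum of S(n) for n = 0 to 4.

S(1) = -2(6) = -12
S(2) = -2(-12) = 24
S(3) = -2(24) = -48
S(4) = -2(-48) = 96
Sum = 6 + (-12) + 24 + (-48) + 96 = 66

66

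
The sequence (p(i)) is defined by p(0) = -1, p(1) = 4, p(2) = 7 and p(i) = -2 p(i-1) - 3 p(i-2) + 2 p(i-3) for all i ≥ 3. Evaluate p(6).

-209

p(3) = -2(7) - 3(4) + 2(-1) = -28
p(4) = -2(-28) - 3(7) + 2(4) = 43
p(5) = -2(43) - 3(-28) + 2(7) = 12
p(6) = -2(12) - 3(43) + 2(-28) = -209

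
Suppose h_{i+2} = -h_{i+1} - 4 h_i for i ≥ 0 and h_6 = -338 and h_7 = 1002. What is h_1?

6

Rearranging, h_{i-2} = (h_i + h_{i-1}) / -4.
h_5 = (1002 + (-338)) / -4 = 664/-4 = -166
h_4 = (-338 + (-166)) / -4 = -504/-4 = 126
h_3 = (-166 + 126) / -4 = -40/-4 = 10
h_2 = (126 + 10) / -4 = 136/-4 = -34
h_1 = (10 + (-34)) / -4 = -24/-4 = 6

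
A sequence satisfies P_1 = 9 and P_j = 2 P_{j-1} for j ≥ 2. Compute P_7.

P_2 = 2·9 = 18
P_3 = 2·18 = 36
P_4 = 2·36 = 72
P_5 = 2·72 = 144
P_6 = 2·144 = 288
P_7 = 2·288 = 576

576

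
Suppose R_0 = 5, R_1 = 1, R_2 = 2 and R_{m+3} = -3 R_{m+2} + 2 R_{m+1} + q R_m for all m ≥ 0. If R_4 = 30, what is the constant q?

-1

R_3 = -4 + 5q
R_4 = 16 - 14q
So 16 - 14q = 30, giving q = -1.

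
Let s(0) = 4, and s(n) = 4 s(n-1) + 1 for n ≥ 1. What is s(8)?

s(1) = 4·4 + 1 = 17
s(2) = 4·17 + 1 = 69
s(3) = 4·69 + 1 = 277
s(4) = 4·277 + 1 = 1109
s(5) = 4·1109 + 1 = 4437
s(6) = 4·4437 + 1 = 17749
s(7) = 4·17749 + 1 = 70997
s(8) = 4·70997 + 1 = 283989

283989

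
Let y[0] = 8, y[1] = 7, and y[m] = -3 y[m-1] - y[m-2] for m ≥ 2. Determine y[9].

y[2] = -3·7 - 8 = -29
y[3] = -3·(-29) - 7 = 80
y[4] = -3·80 - (-29) = -211
y[5] = -3·(-211) - 80 = 553
y[6] = -3·553 - (-211) = -1448
y[7] = -3·(-1448) - 553 = 3791
y[8] = -3·3791 - (-1448) = -9925
y[9] = -3·(-9925) - 3791 = 25984

25984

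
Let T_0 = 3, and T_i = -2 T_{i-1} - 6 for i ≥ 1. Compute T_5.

T_1 = -2*3 - 6 = -12
T_2 = -2*(-12) - 6 = 18
T_3 = -2*18 - 6 = -42
T_4 = -2*(-42) - 6 = 78
T_5 = -2*78 - 6 = -162

-162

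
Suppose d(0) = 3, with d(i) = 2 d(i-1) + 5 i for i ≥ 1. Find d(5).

d(1) = 2*3 + 5 = 11
d(2) = 2*11 + 10 = 32
d(3) = 2*32 + 15 = 79
d(4) = 2*79 + 20 = 178
d(5) = 2*178 + 25 = 381

381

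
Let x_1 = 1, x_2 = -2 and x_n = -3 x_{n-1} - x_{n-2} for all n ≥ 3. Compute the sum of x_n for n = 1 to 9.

x_3 = -3·(-2) - 1 = 5
x_4 = -3·5 - (-2) = -13
x_5 = -3·(-13) - 5 = 34
x_6 = -3·34 - (-13) = -89
x_7 = -3·(-89) - 34 = 233
x_8 = -3·233 - (-89) = -610
x_9 = -3·(-610) - 233 = 1597
Sum = 1 + (-2) + 5 + (-13) + 34 + (-89) + 233 + (-610) + 1597 = 1156

1156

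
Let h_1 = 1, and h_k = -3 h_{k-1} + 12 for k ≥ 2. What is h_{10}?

39369

h_2 = -3·1 + 12 = 9
h_3 = -3·9 + 12 = -15
h_4 = -3·(-15) + 12 = 57
h_5 = -3·57 + 12 = -159
h_6 = -3·(-159) + 12 = 489
h_7 = -3·489 + 12 = -1455
h_8 = -3·(-1455) + 12 = 4377
h_9 = -3·4377 + 12 = -13119
h_{10} = -3·(-13119) + 12 = 39369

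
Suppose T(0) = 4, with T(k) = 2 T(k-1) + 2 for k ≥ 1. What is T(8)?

T(1) = 2(4) + 2 = 10
T(2) = 2(10) + 2 = 22
T(3) = 2(22) + 2 = 46
T(4) = 2(46) + 2 = 94
T(5) = 2(94) + 2 = 190
T(6) = 2(190) + 2 = 382
T(7) = 2(382) + 2 = 766
T(8) = 2(766) + 2 = 1534

1534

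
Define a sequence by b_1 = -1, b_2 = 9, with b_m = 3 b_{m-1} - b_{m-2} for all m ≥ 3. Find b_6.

516

b_3 = 3*9 - (-1) = 28
b_4 = 3*28 - 9 = 75
b_5 = 3*75 - 28 = 197
b_6 = 3*197 - 75 = 516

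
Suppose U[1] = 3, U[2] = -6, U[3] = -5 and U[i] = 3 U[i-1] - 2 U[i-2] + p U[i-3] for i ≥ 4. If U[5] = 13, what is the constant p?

U[4] = -3 + 3p
U[5] = 1 + 3p
So 1 + 3p = 13, giving p = 4.

4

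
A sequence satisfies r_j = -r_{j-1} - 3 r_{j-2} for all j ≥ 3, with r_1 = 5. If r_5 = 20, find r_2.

-2

Let r_2 = z.
r_3 = -15 - z
r_4 = 15 - 2z
r_5 = 30 + 5z
So 30 + 5z = 20, giving z = -2.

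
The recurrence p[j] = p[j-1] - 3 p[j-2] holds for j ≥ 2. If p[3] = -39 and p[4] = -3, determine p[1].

9

Rearranging, p[j-2] = (p[j] - p[j-1]) / -3.
p[2] = (-3 - (-39)) / -3 = 36/-3 = -12
p[1] = (-39 - (-12)) / -3 = -27/-3 = 9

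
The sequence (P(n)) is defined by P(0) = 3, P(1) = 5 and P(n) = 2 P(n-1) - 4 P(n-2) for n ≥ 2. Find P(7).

320

P(2) = 2(5) - 4(3) = -2
P(3) = 2(-2) - 4(5) = -24
P(4) = 2(-24) - 4(-2) = -40
P(5) = 2(-40) - 4(-24) = 16
P(6) = 2(16) - 4(-40) = 192
P(7) = 2(192) - 4(16) = 320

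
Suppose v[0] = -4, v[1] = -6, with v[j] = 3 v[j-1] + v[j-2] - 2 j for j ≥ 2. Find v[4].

v[2] = 3·(-6) + (-4) - 4 = -26
v[3] = 3·(-26) + (-6) - 6 = -90
v[4] = 3·(-90) + (-26) - 8 = -304

-304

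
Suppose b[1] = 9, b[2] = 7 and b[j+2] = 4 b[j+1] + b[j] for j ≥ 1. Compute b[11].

3796021

b[3] = 4(7) + 9 = 37
b[4] = 4(37) + 7 = 155
b[5] = 4(155) + 37 = 657
b[6] = 4(657) + 155 = 2783
b[7] = 4(2783) + 657 = 11789
b[8] = 4(11789) + 2783 = 49939
b[9] = 4(49939) + 11789 = 211545
b[10] = 4(211545) + 49939 = 896119
b[11] = 4(896119) + 211545 = 3796021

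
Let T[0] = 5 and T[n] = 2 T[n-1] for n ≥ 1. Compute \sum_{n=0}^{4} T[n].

T[1] = 2*5 = 10
T[2] = 2*10 = 20
T[3] = 2*20 = 40
T[4] = 2*40 = 80
Sum = 5 + 10 + 20 + 40 + 80 = 155

155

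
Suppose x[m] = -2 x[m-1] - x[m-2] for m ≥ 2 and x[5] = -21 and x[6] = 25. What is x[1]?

-5

Rearranging, x[m-2] = -(x[m] + 2 x[m-1]).
x[4] = -(25 + 2·(-21)) = 17
x[3] = -(-21 + 2·17) = -13
x[2] = -(17 + 2·(-13)) = 9
x[1] = -(-13 + 2·9) = -5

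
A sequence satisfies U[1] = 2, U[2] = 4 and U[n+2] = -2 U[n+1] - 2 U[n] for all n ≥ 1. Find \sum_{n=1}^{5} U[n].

U[3] = -2(4) - 2(2) = -12
U[4] = -2(-12) - 2(4) = 16
U[5] = -2(16) - 2(-12) = -8
Sum = 2 + 4 + (-12) + 16 + (-8) = 2

2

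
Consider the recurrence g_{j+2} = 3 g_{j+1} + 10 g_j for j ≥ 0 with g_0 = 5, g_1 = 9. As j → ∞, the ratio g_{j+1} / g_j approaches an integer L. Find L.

The characteristic equation is r^2 - 3r - 10 = 0, which factors as (r - 5)(r + 2) = 0.
So the roots are 5 and -2. Since |5| > |-2| and the coefficient of 5^j is non-zero, the ratio tends to 5.

5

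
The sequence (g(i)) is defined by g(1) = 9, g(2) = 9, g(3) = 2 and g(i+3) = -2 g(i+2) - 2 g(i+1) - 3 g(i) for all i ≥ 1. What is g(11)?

1379

g(4) = -2(2) - 2(9) - 3(9) = -49
g(5) = -2(-49) - 2(2) - 3(9) = 67
g(6) = -2(67) - 2(-49) - 3(2) = -42
g(7) = -2(-42) - 2(67) - 3(-49) = 97
g(8) = -2(97) - 2(-42) - 3(67) = -311
g(9) = -2(-311) - 2(97) - 3(-42) = 554
g(10) = -2(554) - 2(-311) - 3(97) = -777
g(11) = -2(-777) - 2(554) - 3(-311) = 1379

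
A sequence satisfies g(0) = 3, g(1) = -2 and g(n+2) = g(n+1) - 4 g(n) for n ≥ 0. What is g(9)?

1770

g(2) = (-2) - 4*3 = -14
g(3) = (-14) - 4*(-2) = -6
g(4) = (-6) - 4*(-14) = 50
g(5) = 50 - 4*(-6) = 74
g(6) = 74 - 4*50 = -126
g(7) = (-126) - 4*74 = -422
g(8) = (-422) - 4*(-126) = 82
g(9) = 82 - 4*(-422) = 1770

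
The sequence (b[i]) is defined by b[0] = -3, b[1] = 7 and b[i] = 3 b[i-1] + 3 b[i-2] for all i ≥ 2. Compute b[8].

b[2] = 3*7 + 3*(-3) = 12
b[3] = 3*12 + 3*7 = 57
b[4] = 3*57 + 3*12 = 207
b[5] = 3*207 + 3*57 = 792
b[6] = 3*792 + 3*207 = 2997
b[7] = 3*2997 + 3*792 = 11367
b[8] = 3*11367 + 3*2997 = 43092

43092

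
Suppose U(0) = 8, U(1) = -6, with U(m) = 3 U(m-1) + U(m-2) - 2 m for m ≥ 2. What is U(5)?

U(2) = 3*(-6) + 8 - 4 = -14
U(3) = 3*(-14) + (-6) - 6 = -54
U(4) = 3*(-54) + (-14) - 8 = -184
U(5) = 3*(-184) + (-54) - 10 = -616

-616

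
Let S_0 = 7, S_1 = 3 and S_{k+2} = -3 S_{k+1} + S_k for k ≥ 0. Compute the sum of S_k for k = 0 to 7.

S_2 = -3·3 + 7 = -2
S_3 = -3·(-2) + 3 = 9
S_4 = -3·9 + (-2) = -29
S_5 = -3·(-29) + 9 = 96
S_6 = -3·96 + (-29) = -317
S_7 = -3·(-317) + 96 = 1047
Sum = 7 + 3 + (-2) + 9 + (-29) + 96 + (-317) + 1047 = 814

814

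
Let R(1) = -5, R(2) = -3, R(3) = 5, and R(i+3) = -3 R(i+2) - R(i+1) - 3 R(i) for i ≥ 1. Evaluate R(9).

R(4) = -3(5) - (-3) - 3(-5) = 3
R(5) = -3(3) - 5 - 3(-3) = -5
R(6) = -3(-5) - 3 - 3(5) = -3
R(7) = -3(-3) - (-5) - 3(3) = 5
R(8) = -3(5) - (-3) - 3(-5) = 3
R(9) = -3(3) - 5 - 3(-3) = -5

-5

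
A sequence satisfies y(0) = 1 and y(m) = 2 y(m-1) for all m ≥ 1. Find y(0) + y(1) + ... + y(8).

y(1) = 2(1) = 2
y(2) = 2(2) = 4
y(3) = 2(4) = 8
y(4) = 2(8) = 16
y(5) = 2(16) = 32
y(6) = 2(32) = 64
y(7) = 2(64) = 128
y(8) = 2(128) = 256
Sum = 1 + 2 + 4 + 8 + 16 + 32 + 64 + 128 + 256 = 511

511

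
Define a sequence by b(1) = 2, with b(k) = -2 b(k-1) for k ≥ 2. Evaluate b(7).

b(2) = -2(2) = -4
b(3) = -2(-4) = 8
b(4) = -2(8) = -16
b(5) = -2(-16) = 32
b(6) = -2(32) = -64
b(7) = -2(-64) = 128

128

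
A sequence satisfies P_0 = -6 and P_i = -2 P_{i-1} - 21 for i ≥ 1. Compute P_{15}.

The fixed point is -21/(1 + 2) = -7, so P_i + 7 = -2(P_{i-1} + 7).
Hence P_i = 1·(-2)^i - 7.
P_{15} = 1·(-2)^{15} - 7 = 1·-32768 - 7 = -32775.

-32775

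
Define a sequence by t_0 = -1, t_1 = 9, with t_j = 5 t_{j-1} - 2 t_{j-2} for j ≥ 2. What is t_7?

94073

t_2 = 5·9 - 2·(-1) = 47
t_3 = 5·47 - 2·9 = 217
t_4 = 5·217 - 2·47 = 991
t_5 = 5·991 - 2·217 = 4521
t_6 = 5·4521 - 2·991 = 20623
t_7 = 5·20623 - 2·4521 = 94073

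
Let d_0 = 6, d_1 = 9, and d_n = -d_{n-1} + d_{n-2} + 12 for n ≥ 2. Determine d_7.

d_2 = -9 + 6 + 12 = 9
d_3 = -9 + 9 + 12 = 12
d_4 = -12 + 9 + 12 = 9
d_5 = -9 + 12 + 12 = 15
d_6 = -15 + 9 + 12 = 6
d_7 = -6 + 15 + 12 = 21

21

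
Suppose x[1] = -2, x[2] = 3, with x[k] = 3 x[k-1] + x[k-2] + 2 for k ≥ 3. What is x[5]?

x[3] = 3(3) + (-2) + 2 = 9
x[4] = 3(9) + 3 + 2 = 32
x[5] = 3(32) + 9 + 2 = 107

107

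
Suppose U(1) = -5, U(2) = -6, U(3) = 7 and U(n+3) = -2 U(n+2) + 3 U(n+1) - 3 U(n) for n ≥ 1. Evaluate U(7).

U(4) = -2*7 + 3*(-6) - 3*(-5) = -17
U(5) = -2*(-17) + 3*7 - 3*(-6) = 73
U(6) = -2*73 + 3*(-17) - 3*7 = -218
U(7) = -2*(-218) + 3*73 - 3*(-17) = 706

706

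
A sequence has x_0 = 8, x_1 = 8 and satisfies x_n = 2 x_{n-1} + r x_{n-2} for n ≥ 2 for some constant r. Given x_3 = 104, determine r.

3

x_2 = 16 + 8r
x_3 = 32 + 24r
So 32 + 24r = 104, giving r = 3.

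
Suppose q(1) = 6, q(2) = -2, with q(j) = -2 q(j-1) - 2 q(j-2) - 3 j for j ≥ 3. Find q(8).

q(3) = -2*(-2) - 2*6 - 9 = -17
q(4) = -2*(-17) - 2*(-2) - 12 = 26
q(5) = -2*26 - 2*(-17) - 15 = -33
q(6) = -2*(-33) - 2*26 - 18 = -4
q(7) = -2*(-4) - 2*(-33) - 21 = 53
q(8) = -2*53 - 2*(-4) - 24 = -122

-122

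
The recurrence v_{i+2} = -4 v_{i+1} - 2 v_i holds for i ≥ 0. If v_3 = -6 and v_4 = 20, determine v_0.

Rearranging, v_{i-2} = (v_i + 4 v_{i-1}) / -2.
v_2 = (20 + 4(-6)) / -2 = -4/-2 = 2
v_1 = (-6 + 4(2)) / -2 = 2/-2 = -1
v_0 = (2 + 4(-1)) / -2 = -2/-2 = 1

1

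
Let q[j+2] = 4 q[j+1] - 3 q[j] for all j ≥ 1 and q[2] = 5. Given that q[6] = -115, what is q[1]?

Let q[1] = w.
q[3] = 20 - 3w
q[4] = 65 - 12w
q[5] = 200 - 39w
q[6] = 605 - 120w
So 605 - 120w = -115, giving w = 6.

6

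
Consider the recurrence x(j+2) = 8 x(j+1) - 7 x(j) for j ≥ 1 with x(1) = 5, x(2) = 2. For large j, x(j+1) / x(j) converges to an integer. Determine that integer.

The characteristic equation is r^2 - 8r + 7 = 0, which factors as (r - 7)(r - 1) = 0.
So the roots are 7 and 1. Since |7| > |1| and the coefficient of 7^j is non-zero, the ratio tends to 7.

7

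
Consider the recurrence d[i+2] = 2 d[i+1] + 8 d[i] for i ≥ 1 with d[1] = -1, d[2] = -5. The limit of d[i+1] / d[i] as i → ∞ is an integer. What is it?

The characteristic equation is r^2 - 2r - 8 = 0, which factors as (r - 4)(r + 2) = 0.
So the roots are 4 and -2. Since |4| > |-2| and the coefficient of 4^i is non-zero, the ratio tends to 4.

4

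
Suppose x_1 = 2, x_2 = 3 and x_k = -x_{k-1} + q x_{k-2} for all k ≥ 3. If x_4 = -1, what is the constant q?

-4

x_3 = -3 + 2q
x_4 = 3 + q
So 3 + q = -1, giving q = -4.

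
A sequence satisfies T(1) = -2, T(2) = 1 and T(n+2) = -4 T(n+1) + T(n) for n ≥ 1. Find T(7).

-1902

T(3) = -4(1) + (-2) = -6
T(4) = -4(-6) + 1 = 25
T(5) = -4(25) + (-6) = -106
T(6) = -4(-106) + 25 = 449
T(7) = -4(449) + (-106) = -1902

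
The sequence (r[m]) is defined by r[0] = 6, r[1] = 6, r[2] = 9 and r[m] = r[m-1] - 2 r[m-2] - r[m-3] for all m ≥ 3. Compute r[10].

-501

r[3] = 9 - 2(6) - 6 = -9
r[4] = (-9) - 2(9) - 6 = -33
r[5] = (-33) - 2(-9) - 9 = -24
r[6] = (-24) - 2(-33) - (-9) = 51
r[7] = 51 - 2(-24) - (-33) = 132
r[8] = 132 - 2(51) - (-24) = 54
r[9] = 54 - 2(132) - 51 = -261
r[10] = (-261) - 2(54) - 132 = -501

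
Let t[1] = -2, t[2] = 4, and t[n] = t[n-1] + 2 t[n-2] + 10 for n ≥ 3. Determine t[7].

250

t[3] = 4 + 2(-2) + 10 = 10
t[4] = 10 + 2(4) + 10 = 28
t[5] = 28 + 2(10) + 10 = 58
t[6] = 58 + 2(28) + 10 = 124
t[7] = 124 + 2(58) + 10 = 250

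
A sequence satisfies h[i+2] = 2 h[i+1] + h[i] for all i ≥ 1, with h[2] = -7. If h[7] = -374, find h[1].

4

Let h[1] = y.
h[3] = -14 + y
h[4] = -35 + 2y
h[5] = -84 + 5y
h[6] = -203 + 12y
h[7] = -490 + 29y
So -490 + 29y = -374, giving y = 4.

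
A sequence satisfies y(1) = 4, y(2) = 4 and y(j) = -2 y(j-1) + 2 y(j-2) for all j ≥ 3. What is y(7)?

-128

y(3) = -2*4 + 2*4 = 0
y(4) = -2*0 + 2*4 = 8
y(5) = -2*8 + 2*0 = -16
y(6) = -2*(-16) + 2*8 = 48
y(7) = -2*48 + 2*(-16) = -128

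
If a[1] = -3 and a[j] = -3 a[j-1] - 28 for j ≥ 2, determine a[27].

10167463313309

The fixed point is -28/(1 + 3) = -7, so a[j] + 7 = -3(a[j-1] + 7).
Hence a[j] = 4·(-3)^{j-1} - 7.
a[27] = 4·(-3)^{26} - 7 = 4·2541865828329 - 7 = 10167463313309.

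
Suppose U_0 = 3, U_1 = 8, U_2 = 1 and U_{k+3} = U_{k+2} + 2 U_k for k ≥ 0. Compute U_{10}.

U_3 = 1 + 2·3 = 7
U_4 = 7 + 2·8 = 23
U_5 = 23 + 2·1 = 25
U_6 = 25 + 2·7 = 39
U_7 = 39 + 2·23 = 85
U_8 = 85 + 2·25 = 135
U_9 = 135 + 2·39 = 213
U_{10} = 213 + 2·85 = 383

383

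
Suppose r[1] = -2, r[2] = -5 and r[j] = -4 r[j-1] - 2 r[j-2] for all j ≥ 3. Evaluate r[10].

-137552

r[3] = -4(-5) - 2(-2) = 24
r[4] = -4(24) - 2(-5) = -86
r[5] = -4(-86) - 2(24) = 296
r[6] = -4(296) - 2(-86) = -1012
r[7] = -4(-1012) - 2(296) = 3456
r[8] = -4(3456) - 2(-1012) = -11800
r[9] = -4(-11800) - 2(3456) = 40288
r[10] = -4(40288) - 2(-11800) = -137552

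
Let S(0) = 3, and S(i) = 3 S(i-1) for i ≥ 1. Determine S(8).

19683

S(1) = 3·3 = 9
S(2) = 3·9 = 27
S(3) = 3·27 = 81
S(4) = 3·81 = 243
S(5) = 3·243 = 729
S(6) = 3·729 = 2187
S(7) = 3·2187 = 6561
S(8) = 3·6561 = 19683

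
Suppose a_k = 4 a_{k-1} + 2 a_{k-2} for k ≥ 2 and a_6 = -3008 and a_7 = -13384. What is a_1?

Rearranging, a_{k-2} = (a_k - 4 a_{k-1}) / 2.
a_5 = (-13384 - 4*(-3008)) / 2 = -1352/2 = -676
a_4 = (-3008 - 4*(-676)) / 2 = -304/2 = -152
a_3 = (-676 - 4*(-152)) / 2 = -68/2 = -34
a_2 = (-152 - 4*(-34)) / 2 = -16/2 = -8
a_1 = (-34 - 4*(-8)) / 2 = -2/2 = -1

-1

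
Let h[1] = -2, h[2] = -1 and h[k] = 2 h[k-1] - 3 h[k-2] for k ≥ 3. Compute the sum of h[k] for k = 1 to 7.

h[3] = 2(-1) - 3(-2) = 4
h[4] = 2(4) - 3(-1) = 11
h[5] = 2(11) - 3(4) = 10
h[6] = 2(10) - 3(11) = -13
h[7] = 2(-13) - 3(10) = -56
Sum = (-2) + (-1) + 4 + 11 + 10 + (-13) + (-56) = -47

-47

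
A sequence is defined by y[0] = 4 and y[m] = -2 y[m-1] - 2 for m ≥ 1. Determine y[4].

y[1] = -2(4) - 2 = -10
y[2] = -2(-10) - 2 = 18
y[3] = -2(18) - 2 = -38
y[4] = -2(-38) - 2 = 74

74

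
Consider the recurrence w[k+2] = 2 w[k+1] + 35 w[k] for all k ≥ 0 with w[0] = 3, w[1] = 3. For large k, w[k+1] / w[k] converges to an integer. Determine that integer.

7

The characteristic equation is r^2 - 2r - 35 = 0, which factors as (r - 7)(r + 5) = 0.
So the roots are 7 and -5. Since |7| > |-5| and the coefficient of 7^k is non-zero, the ratio tends to 7.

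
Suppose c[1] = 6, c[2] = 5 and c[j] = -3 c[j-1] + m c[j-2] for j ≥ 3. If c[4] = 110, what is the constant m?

c[3] = -15 + 6m
c[4] = 45 - 13m
So 45 - 13m = 110, giving m = -5.

-5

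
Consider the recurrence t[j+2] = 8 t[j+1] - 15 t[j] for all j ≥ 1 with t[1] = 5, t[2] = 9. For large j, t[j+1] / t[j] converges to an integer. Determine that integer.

5

The characteristic equation is r^2 - 8r + 15 = 0, which factors as (r - 5)(r - 3) = 0.
So the roots are 5 and 3. Since |5| > |3| and the coefficient of 5^j is non-zero, the ratio tends to 5.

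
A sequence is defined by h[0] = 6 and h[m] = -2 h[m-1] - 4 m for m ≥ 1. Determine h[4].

h[1] = -2*6 - 4 = -16
h[2] = -2*(-16) - 8 = 24
h[3] = -2*24 - 12 = -60
h[4] = -2*(-60) - 16 = 104

104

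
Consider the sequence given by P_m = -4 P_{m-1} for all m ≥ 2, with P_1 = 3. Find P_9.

196608

P_2 = -4·3 = -12
P_3 = -4·(-12) = 48
P_4 = -4·48 = -192
P_5 = -4·(-192) = 768
P_6 = -4·768 = -3072
P_7 = -4·(-3072) = 12288
P_8 = -4·12288 = -49152
P_9 = -4·(-49152) = 196608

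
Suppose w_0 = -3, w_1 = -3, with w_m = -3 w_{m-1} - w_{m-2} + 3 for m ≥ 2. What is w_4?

w_2 = -3·(-3) - (-3) + 3 = 15
w_3 = -3·15 - (-3) + 3 = -39
w_4 = -3·(-39) - 15 + 3 = 105

105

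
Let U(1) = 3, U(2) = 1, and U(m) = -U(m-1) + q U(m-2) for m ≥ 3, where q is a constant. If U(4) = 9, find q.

U(3) = -1 + 3q
U(4) = 1 - 2q
So 1 - 2q = 9, giving q = -4.

-4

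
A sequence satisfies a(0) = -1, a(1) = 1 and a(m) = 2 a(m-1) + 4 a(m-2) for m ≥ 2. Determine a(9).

a(2) = 2(1) + 4(-1) = -2
a(3) = 2(-2) + 4(1) = 0
a(4) = 2(0) + 4(-2) = -8
a(5) = 2(-8) + 4(0) = -16
a(6) = 2(-16) + 4(-8) = -64
a(7) = 2(-64) + 4(-16) = -192
a(8) = 2(-192) + 4(-64) = -640
a(9) = 2(-640) + 4(-192) = -2048

-2048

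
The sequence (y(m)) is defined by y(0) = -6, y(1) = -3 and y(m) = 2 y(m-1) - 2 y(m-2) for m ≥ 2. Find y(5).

y(2) = 2·(-3) - 2·(-6) = 6
y(3) = 2·6 - 2·(-3) = 18
y(4) = 2·18 - 2·6 = 24
y(5) = 2·24 - 2·18 = 12

12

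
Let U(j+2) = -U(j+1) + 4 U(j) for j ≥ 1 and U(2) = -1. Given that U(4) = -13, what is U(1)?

2

Let U(1) = y.
U(3) = 1 + 4y
U(4) = -5 - 4y
So -5 - 4y = -13, giving y = 2.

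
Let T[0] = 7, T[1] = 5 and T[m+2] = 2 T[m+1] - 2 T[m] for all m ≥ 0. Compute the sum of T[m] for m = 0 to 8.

T[2] = 2*5 - 2*7 = -4
T[3] = 2*(-4) - 2*5 = -18
T[4] = 2*(-18) - 2*(-4) = -28
T[5] = 2*(-28) - 2*(-18) = -20
T[6] = 2*(-20) - 2*(-28) = 16
T[7] = 2*16 - 2*(-20) = 72
T[8] = 2*72 - 2*16 = 112
Sum = 7 + 5 + (-4) + (-18) + (-28) + (-20) + 16 + 72 + 112 = 142

142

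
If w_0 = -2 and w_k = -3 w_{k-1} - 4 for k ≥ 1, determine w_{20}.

The fixed point is -4/(1 + 3) = -1, so w_k + 1 = -3(w_{k-1} + 1).
Hence w_k = -1·(-3)^k - 1.
w_{20} = -1·(-3)^{20} - 1 = -1·3486784401 - 1 = -3486784402.

-3486784402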